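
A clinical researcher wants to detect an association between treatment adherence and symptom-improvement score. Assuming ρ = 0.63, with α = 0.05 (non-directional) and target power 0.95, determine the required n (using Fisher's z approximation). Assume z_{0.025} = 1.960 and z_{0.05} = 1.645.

n = 27

Fisher's z: C = ½·ln((1+r)/(1−r)) = ½·ln(4.4054) = 0.7414.
n = ((z_{α/2} + z_β)/C)² + 3.
(1.960 + 1.645) / 0.7414 = 3.605 / 0.7414 = 4.862.
n = 4.862² + 3 = 23.64 + 3 = 26.6.
Round up.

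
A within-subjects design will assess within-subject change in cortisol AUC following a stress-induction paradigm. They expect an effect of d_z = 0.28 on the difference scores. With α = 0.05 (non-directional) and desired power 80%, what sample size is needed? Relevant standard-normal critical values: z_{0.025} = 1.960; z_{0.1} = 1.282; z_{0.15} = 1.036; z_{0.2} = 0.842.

n = 101 pairs

For a paired (one-sample on differences) test: n = ((z_{α/2} + z_β) / d)².
z_{α/2} + z_β = 1.960 + 0.842 = 2.802.
n = (2.802 / 0.28)² = 10.007² = 100.14.
Round up.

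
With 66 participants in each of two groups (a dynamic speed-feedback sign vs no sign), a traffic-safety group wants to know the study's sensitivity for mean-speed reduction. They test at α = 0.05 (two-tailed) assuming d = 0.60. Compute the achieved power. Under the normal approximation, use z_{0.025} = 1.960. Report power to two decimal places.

For two equal groups, power = Φ(d·√(n/2) − z_{α/2}).
d·√(n/2) = 0.60 × √(66/2) = 0.60 × 5.745 = 3.447.
z_β = 3.447 − 1.960 = 1.487.
Power = Φ(1.487) = 0.931.

power ≈ 0.93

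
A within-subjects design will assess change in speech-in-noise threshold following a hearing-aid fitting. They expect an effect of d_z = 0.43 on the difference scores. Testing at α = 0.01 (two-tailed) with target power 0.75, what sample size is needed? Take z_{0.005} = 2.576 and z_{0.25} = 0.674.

For a paired (one-sample on differences) test: n = ((z_{α/2} + z_β) / d)².
z_{α/2} + z_β = 2.576 + 0.674 = 3.250.
n = (3.250 / 0.43)² = 7.558² = 57.13.
Round up.

n = 58 pairs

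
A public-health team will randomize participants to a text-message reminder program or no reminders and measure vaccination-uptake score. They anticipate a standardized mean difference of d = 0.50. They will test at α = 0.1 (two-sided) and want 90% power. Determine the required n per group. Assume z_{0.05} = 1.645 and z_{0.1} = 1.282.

n = 69 per group

For two independent groups with equal n: n = 2·((z_{α/2} + z_β) / d)².
z_{α/2} + z_β = 1.645 + 1.282 = 2.927.
n = 2 × (2.927 / 0.50)² = 2 × 5.854² = 2 × 34.27 = 68.5.
Round up to the next whole participant.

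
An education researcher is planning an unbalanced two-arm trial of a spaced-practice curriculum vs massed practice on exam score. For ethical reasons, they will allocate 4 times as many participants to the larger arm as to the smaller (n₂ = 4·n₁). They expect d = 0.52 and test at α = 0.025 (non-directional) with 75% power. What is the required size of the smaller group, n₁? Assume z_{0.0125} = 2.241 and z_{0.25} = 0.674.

With allocation ratio k = n₂/n₁ = 4, Var(x̄₁−x̄₂) = σ²(1/n₁ + 1/(k·n₁)) = σ²·(k+1)/(k·n₁).
So n₁ = (1 + 1/k)·((z_{α/2} + z_β)/d)² = 1.250 × (2.915/0.52)².
n₁ = 1.250 × 31.42 = 39.3.
Round up: n₁ = 40, giving n₂ = 4 × 40 = 160.

n₁ = 40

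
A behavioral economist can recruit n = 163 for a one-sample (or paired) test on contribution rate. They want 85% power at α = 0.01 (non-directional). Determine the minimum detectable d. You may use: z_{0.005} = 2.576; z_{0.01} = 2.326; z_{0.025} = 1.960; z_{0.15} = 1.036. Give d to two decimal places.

For a single sample (or paired design) of n = 163: d_min = (z_{α/2} + z_β)/√n.
z-sum = 2.576 + 1.036 = 3.612.
d_min = 3.612 / √163 = 3.612 / 12.767 = 0.283.

d_min ≈ 0.28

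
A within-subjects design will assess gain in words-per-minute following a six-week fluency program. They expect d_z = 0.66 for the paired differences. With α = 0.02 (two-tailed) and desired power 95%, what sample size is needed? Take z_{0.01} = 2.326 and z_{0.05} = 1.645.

n = 37 pairs

For a paired (one-sample on differences) test: n = ((z_{α/2} + z_β) / d)².
z_{α/2} + z_β = 2.326 + 1.645 = 3.971.
n = (3.971 / 0.66)² = 6.017² = 36.20.
Round up.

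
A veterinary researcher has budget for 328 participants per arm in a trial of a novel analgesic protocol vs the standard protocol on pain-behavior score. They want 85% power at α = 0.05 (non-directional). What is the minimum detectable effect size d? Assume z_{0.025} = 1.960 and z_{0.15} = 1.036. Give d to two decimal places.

For two independent groups of n = 328 each: d_min = (z_{α/2} + z_β)·√(2/n).
z-sum = 1.960 + 1.036 = 2.996.
d_min = 2.996 × √(2/328) = 2.996 × 0.0781 = 0.234.

d_min ≈ 0.23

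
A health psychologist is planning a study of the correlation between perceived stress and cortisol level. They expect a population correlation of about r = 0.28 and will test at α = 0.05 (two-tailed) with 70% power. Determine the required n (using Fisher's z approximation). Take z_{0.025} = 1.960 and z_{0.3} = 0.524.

Fisher's z: C = ½·ln((1+r)/(1−r)) = ½·ln(1.7778) = 0.2877.
n = ((z_{α/2} + z_β)/C)² + 3.
(1.960 + 0.524) / 0.2877 = 2.484 / 0.2877 = 8.634.
n = 8.634² + 3 = 74.55 + 3 = 77.5.
Round up.

n = 78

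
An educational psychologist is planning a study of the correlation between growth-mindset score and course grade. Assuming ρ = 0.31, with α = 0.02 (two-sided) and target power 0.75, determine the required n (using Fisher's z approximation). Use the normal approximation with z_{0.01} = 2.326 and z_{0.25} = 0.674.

n = 91

Fisher's z: C = ½·ln((1+r)/(1−r)) = ½·ln(1.8986) = 0.3205.
n = ((z_{α/2} + z_β)/C)² + 3.
(2.326 + 0.674) / 0.3205 = 3.000 / 0.3205 = 9.360.
n = 9.360² + 3 = 87.62 + 3 = 90.6.
Round up.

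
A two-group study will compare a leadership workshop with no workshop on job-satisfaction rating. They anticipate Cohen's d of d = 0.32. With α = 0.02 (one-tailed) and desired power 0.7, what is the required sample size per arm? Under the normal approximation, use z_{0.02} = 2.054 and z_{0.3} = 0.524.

For two independent groups with equal n: n = 2·((z_{α} + z_β) / d)².
z_{α} + z_β = 2.054 + 0.524 = 2.578.
n = 2 × (2.578 / 0.32)² = 2 × 8.056² = 2 × 64.90 = 129.8.
Round up to the next whole participant.

n = 130 per group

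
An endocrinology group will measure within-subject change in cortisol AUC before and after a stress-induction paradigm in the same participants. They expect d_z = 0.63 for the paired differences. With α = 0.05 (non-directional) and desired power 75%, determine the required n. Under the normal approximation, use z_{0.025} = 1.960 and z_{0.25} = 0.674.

n = 18 pairs

For a paired (one-sample on differences) test: n = ((z_{α/2} + z_β) / d)².
z_{α/2} + z_β = 1.960 + 0.674 = 2.634.
n = (2.634 / 0.63)² = 4.181² = 17.48.
Round up.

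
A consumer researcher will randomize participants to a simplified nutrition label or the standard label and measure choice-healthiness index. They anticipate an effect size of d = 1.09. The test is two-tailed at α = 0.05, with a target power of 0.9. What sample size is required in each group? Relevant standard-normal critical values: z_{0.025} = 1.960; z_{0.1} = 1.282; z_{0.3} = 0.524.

n = 18 per group

For two independent groups with equal n: n = 2·((z_{α/2} + z_β) / d)².
z_{α/2} + z_β = 1.960 + 1.282 = 3.242.
n = 2 × (3.242 / 1.09)² = 2 × 2.974² = 2 × 8.85 = 17.7.
Round up to the next whole participant.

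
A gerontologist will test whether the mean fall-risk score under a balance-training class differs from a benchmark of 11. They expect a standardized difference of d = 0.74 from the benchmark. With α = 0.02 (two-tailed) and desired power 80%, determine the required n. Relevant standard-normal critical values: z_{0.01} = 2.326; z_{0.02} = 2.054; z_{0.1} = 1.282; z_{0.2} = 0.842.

n = 19

For a one-sample test: n = ((z_{α/2} + z_β) / d)².
z_{α/2} + z_β = 2.326 + 0.842 = 3.168.
n = (3.168 / 0.74)² = 4.281² = 18.33.
Round up.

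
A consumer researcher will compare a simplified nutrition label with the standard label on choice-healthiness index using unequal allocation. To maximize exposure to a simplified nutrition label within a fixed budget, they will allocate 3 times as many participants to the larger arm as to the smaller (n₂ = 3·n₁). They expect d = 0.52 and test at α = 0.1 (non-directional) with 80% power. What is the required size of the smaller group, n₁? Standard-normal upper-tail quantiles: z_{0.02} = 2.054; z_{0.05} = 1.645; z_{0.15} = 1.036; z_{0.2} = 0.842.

n₁ = 31

With allocation ratio k = n₂/n₁ = 3, Var(x̄₁−x̄₂) = σ²(1/n₁ + 1/(k·n₁)) = σ²·(k+1)/(k·n₁).
So n₁ = (1 + 1/k)·((z_{α/2} + z_β)/d)² = 1.333 × (2.487/0.52)².
n₁ = 1.333 × 22.87 = 30.5.
Round up: n₁ = 31, giving n₂ = 3 × 31 = 93.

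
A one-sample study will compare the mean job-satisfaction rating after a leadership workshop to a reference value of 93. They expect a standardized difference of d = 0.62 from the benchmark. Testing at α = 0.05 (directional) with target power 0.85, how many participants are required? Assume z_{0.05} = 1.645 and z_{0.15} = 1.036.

n = 19

For a one-sample test: n = ((z_{α} + z_β) / d)².
z_{α} + z_β = 1.645 + 1.036 = 2.681.
n = (2.681 / 0.62)² = 4.324² = 18.70.
Round up.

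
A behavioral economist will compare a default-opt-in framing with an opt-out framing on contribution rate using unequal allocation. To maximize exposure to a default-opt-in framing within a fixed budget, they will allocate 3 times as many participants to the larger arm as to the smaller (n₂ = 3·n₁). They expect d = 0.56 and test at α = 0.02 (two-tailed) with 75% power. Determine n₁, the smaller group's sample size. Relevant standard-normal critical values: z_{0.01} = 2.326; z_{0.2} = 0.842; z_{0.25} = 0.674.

With allocation ratio k = n₂/n₁ = 3, Var(x̄₁−x̄₂) = σ²(1/n₁ + 1/(k·n₁)) = σ²·(k+1)/(k·n₁).
So n₁ = (1 + 1/k)·((z_{α/2} + z_β)/d)² = 1.333 × (3.000/0.56)².
n₁ = 1.333 × 28.70 = 38.3.
Round up: n₁ = 39, giving n₂ = 3 × 39 = 117.

n₁ = 39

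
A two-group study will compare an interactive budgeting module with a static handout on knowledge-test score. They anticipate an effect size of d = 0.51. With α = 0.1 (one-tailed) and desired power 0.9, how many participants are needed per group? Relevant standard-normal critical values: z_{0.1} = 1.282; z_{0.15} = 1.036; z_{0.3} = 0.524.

n = 51 per group

For two independent groups with equal n: n = 2·((z_{α} + z_β) / d)².
z_{α} + z_β = 1.282 + 1.282 = 2.564.
n = 2 × (2.564 / 0.51)² = 2 × 5.027² = 2 × 25.28 = 50.6.
Round up to the next whole participant.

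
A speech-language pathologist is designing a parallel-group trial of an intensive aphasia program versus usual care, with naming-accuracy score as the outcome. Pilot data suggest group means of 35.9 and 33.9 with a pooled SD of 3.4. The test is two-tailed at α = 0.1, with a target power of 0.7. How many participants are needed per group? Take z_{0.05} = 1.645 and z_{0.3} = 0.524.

Cohen's d = |M₁ − M₂| / SD_pooled = |35.9 − 33.9| / 3.4 = 2.0 / 3.4 = 0.588.
For two independent groups with equal n: n = 2·((z_{α/2} + z_β) / d)².
z_{α/2} + z_β = 1.645 + 0.524 = 2.169.
n = 2 × (2.169 / 0.588)² = 2 × 3.689² = 2 × 13.61 = 27.2.
Round up to the next whole participant.

n = 28 per group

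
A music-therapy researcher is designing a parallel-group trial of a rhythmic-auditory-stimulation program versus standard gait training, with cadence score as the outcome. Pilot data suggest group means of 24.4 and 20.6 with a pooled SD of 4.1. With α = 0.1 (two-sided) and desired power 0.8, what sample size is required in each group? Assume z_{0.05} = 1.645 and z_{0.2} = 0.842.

Cohen's d = |M₁ − M₂| / SD_pooled = |24.4 − 20.6| / 4.1 = 3.8 / 4.1 = 0.927.
For two independent groups with equal n: n = 2·((z_{α/2} + z_β) / d)².
z_{α/2} + z_β = 1.645 + 0.842 = 2.487.
n = 2 × (2.487 / 0.927)² = 2 × 2.683² = 2 × 7.20 = 14.4.
Round up to the next whole participant.

n = 15 per group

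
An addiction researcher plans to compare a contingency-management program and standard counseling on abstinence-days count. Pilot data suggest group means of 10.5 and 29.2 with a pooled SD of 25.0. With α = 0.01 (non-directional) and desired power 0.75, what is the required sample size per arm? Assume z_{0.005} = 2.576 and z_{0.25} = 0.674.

Cohen's d = |M₁ − M₂| / SD_pooled = |10.5 − 29.2| / 25.0 = 18.7 / 25.0 = 0.748.
For two independent groups with equal n: n = 2·((z_{α/2} + z_β) / d)².
z_{α/2} + z_β = 2.576 + 0.674 = 3.250.
n = 2 × (3.250 / 0.748)² = 2 × 4.345² = 2 × 18.88 = 37.8.
Round up to the next whole participant.

n = 38 per group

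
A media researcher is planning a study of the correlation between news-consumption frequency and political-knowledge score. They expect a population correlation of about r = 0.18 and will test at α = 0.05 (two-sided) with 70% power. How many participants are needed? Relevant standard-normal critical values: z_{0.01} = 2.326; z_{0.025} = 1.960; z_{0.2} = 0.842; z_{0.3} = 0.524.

Fisher's z: C = ½·ln((1+r)/(1−r)) = ½·ln(1.4390) = 0.1820.
n = ((z_{α/2} + z_β)/C)² + 3.
(1.960 + 0.524) / 0.1820 = 2.484 / 0.1820 = 13.648.
n = 13.648² + 3 = 186.28 + 3 = 189.3.
Round up.

n = 190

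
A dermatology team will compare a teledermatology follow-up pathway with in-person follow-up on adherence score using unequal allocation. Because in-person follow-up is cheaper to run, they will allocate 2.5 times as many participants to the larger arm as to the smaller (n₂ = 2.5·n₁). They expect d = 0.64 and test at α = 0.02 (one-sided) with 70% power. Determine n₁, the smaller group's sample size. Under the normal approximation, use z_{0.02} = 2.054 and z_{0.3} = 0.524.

With allocation ratio k = n₂/n₁ = 2.5, Var(x̄₁−x̄₂) = σ²(1/n₁ + 1/(k·n₁)) = σ²·(k+1)/(k·n₁).
So n₁ = (1 + 1/k)·((z_{α} + z_β)/d)² = 1.400 × (2.578/0.64)².
n₁ = 1.400 × 16.23 = 22.7.
Round up: n₁ = 23, giving n₂ = ⌈2.5 × 23⌉ = ⌈57.5⌉ = 58.

n₁ = 23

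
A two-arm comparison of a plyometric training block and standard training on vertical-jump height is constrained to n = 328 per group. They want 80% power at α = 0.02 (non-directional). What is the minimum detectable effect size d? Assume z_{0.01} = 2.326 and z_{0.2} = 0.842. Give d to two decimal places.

For two independent groups of n = 328 each: d_min = (z_{α/2} + z_β)·√(2/n).
z-sum = 2.326 + 0.842 = 3.168.
d_min = 3.168 × √(2/328) = 3.168 × 0.0781 = 0.247.

d_min ≈ 0.25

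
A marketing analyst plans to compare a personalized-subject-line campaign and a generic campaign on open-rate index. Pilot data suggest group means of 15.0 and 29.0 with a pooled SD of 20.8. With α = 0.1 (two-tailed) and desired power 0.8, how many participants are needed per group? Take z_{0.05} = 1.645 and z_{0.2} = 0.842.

Cohen's d = |M₁ − M₂| / SD_pooled = |15.0 − 29.0| / 20.8 = 14.0 / 20.8 = 0.673.
For two independent groups with equal n: n = 2·((z_{α/2} + z_β) / d)².
z_{α/2} + z_β = 1.645 + 0.842 = 2.487.
n = 2 × (2.487 / 0.673)² = 2 × 3.695² = 2 × 13.66 = 27.3.
Round up to the next whole participant.

n = 28 per group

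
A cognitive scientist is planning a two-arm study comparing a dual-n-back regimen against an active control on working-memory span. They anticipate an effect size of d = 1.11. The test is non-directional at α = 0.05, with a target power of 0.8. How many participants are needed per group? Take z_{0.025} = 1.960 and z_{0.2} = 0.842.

n = 13 per group

For two independent groups with equal n: n = 2·((z_{α/2} + z_β) / d)².
z_{α/2} + z_β = 1.960 + 0.842 = 2.802.
n = 2 × (2.802 / 1.11)² = 2 × 2.524² = 2 × 6.37 = 12.7.
Round up to the next whole participant.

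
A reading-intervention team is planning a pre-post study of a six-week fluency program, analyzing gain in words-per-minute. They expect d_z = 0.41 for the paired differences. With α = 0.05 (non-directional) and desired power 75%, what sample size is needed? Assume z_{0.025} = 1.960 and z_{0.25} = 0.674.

For a paired (one-sample on differences) test: n = ((z_{α/2} + z_β) / d)².
z_{α/2} + z_β = 1.960 + 0.674 = 2.634.
n = (2.634 / 0.41)² = 6.424² = 41.27.
Round up.

n = 42 pairs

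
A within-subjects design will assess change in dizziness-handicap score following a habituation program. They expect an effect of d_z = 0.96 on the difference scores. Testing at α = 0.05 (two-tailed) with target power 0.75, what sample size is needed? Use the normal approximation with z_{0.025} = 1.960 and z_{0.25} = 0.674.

For a paired (one-sample on differences) test: n = ((z_{α/2} + z_β) / d)².
z_{α/2} + z_β = 1.960 + 0.674 = 2.634.
n = (2.634 / 0.96)² = 2.744² = 7.53.
Round up.

n = 8 pairs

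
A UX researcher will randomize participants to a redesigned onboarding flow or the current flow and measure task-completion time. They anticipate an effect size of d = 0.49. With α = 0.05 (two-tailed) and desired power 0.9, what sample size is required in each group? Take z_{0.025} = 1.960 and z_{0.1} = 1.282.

n = 88 per group

For two independent groups with equal n: n = 2·((z_{α/2} + z_β) / d)².
z_{α/2} + z_β = 1.960 + 1.282 = 3.242.
n = 2 × (3.242 / 0.49)² = 2 × 6.616² = 2 × 43.78 = 87.6.
Round up to the next whole participant.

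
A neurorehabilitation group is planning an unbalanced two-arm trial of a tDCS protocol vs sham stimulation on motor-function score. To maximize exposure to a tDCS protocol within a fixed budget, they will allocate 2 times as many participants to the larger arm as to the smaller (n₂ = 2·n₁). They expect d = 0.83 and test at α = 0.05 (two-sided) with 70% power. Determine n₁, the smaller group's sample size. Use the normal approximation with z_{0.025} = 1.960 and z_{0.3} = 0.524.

n₁ = 14

With allocation ratio k = n₂/n₁ = 2, Var(x̄₁−x̄₂) = σ²(1/n₁ + 1/(k·n₁)) = σ²·(k+1)/(k·n₁).
So n₁ = (1 + 1/k)·((z_{α/2} + z_β)/d)² = 1.500 × (2.484/0.83)².
n₁ = 1.500 × 8.96 = 13.4.
Round up: n₁ = 14, giving n₂ = 2 × 14 = 28.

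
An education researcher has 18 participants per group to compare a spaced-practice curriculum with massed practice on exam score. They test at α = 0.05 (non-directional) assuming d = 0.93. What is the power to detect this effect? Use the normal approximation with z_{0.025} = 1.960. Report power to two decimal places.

For two equal groups, power = Φ(d·√(n/2) − z_{α/2}).
d·√(n/2) = 0.93 × √(18/2) = 0.93 × 3.000 = 2.790.
z_β = 2.790 − 1.960 = 0.830.
Power = Φ(0.830) = 0.797.

power ≈ 0.80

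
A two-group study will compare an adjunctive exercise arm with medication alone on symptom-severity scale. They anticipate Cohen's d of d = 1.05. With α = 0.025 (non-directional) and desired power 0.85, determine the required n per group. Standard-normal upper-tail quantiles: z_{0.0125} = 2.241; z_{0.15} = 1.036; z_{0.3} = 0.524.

For two independent groups with equal n: n = 2·((z_{α/2} + z_β) / d)².
z_{α/2} + z_β = 2.241 + 1.036 = 3.277.
n = 2 × (3.277 / 1.05)² = 2 × 3.121² = 2 × 9.74 = 19.5.
Round up to the next whole participant.

n = 20 per group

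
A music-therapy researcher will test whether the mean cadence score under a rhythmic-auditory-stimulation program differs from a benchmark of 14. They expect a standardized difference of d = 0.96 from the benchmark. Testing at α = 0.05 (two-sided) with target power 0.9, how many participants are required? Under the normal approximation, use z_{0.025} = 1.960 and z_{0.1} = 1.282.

n = 12

For a one-sample test: n = ((z_{α/2} + z_β) / d)².
z_{α/2} + z_β = 1.960 + 1.282 = 3.242.
n = (3.242 / 0.96)² = 3.377² = 11.40.
Round up.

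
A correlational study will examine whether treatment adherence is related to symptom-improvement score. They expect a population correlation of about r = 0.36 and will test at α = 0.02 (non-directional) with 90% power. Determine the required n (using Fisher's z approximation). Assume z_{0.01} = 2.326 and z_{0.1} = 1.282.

n = 95

Fisher's z: C = ½·ln((1+r)/(1−r)) = ½·ln(2.1250) = 0.3769.
n = ((z_{α/2} + z_β)/C)² + 3.
(2.326 + 1.282) / 0.3769 = 3.608 / 0.3769 = 9.573.
n = 9.573² + 3 = 91.64 + 3 = 94.6.
Round up.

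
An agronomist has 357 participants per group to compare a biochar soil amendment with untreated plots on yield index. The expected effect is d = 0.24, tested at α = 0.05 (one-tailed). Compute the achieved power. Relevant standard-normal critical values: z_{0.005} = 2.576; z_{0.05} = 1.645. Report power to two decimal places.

power ≈ 0.94

For two equal groups, power = Φ(d·√(n/2) − z_{α}).
d·√(n/2) = 0.24 × √(357/2) = 0.24 × 13.360 = 3.206.
z_β = 3.206 − 1.645 = 1.561.
Power = Φ(1.561) = 0.941.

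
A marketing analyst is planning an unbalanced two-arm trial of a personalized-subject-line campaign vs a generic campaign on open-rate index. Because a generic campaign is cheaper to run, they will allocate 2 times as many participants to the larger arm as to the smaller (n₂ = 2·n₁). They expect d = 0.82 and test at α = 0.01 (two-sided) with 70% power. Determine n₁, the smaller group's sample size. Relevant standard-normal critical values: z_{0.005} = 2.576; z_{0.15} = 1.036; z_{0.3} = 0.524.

n₁ = 22

With allocation ratio k = n₂/n₁ = 2, Var(x̄₁−x̄₂) = σ²(1/n₁ + 1/(k·n₁)) = σ²·(k+1)/(k·n₁).
So n₁ = (1 + 1/k)·((z_{α/2} + z_β)/d)² = 1.500 × (3.100/0.82)².
n₁ = 1.500 × 14.29 = 21.4.
Round up: n₁ = 22, giving n₂ = 2 × 22 = 44.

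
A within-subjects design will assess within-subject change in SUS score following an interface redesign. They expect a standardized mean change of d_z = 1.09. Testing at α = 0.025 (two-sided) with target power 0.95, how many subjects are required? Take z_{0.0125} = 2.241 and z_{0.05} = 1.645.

For a paired (one-sample on differences) test: n = ((z_{α/2} + z_β) / d)².
z_{α/2} + z_β = 2.241 + 1.645 = 3.886.
n = (3.886 / 1.09)² = 3.565² = 12.71.
Round up.

n = 13 pairs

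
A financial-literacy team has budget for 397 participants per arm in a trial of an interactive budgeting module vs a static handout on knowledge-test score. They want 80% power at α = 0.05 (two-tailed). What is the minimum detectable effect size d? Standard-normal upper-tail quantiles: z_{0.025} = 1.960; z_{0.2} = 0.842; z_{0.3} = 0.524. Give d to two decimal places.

d_min ≈ 0.20

For two independent groups of n = 397 each: d_min = (z_{α/2} + z_β)·√(2/n).
z-sum = 1.960 + 0.842 = 2.802.
d_min = 2.802 × √(2/397) = 2.802 × 0.0710 = 0.199.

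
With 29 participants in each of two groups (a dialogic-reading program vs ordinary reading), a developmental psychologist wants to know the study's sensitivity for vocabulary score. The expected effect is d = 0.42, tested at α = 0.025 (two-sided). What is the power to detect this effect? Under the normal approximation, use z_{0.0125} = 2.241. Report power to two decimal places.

For two equal groups, power = Φ(d·√(n/2) − z_{α/2}).
d·√(n/2) = 0.42 × √(29/2) = 0.42 × 3.808 = 1.599.
z_β = 1.599 − 2.241 = -0.642.
Power = Φ(-0.642) = 0.261.

power ≈ 0.26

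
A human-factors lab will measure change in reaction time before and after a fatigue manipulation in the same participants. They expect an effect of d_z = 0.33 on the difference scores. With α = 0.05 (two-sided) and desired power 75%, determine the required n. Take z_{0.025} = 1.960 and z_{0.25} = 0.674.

For a paired (one-sample on differences) test: n = ((z_{α/2} + z_β) / d)².
z_{α/2} + z_β = 1.960 + 0.674 = 2.634.
n = (2.634 / 0.33)² = 7.982² = 63.71.
Round up.

n = 64 pairs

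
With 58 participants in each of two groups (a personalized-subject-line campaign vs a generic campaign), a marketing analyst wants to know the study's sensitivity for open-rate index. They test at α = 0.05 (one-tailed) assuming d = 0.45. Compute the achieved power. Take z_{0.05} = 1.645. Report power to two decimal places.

For two equal groups, power = Φ(d·√(n/2) − z_{α}).
d·√(n/2) = 0.45 × √(58/2) = 0.45 × 5.385 = 2.423.
z_β = 2.423 − 1.645 = 0.778.
Power = Φ(0.778) = 0.782.

power ≈ 0.78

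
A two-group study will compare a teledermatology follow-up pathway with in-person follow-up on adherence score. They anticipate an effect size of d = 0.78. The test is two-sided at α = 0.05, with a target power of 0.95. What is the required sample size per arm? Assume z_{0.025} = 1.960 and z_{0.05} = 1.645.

n = 43 per group

For two independent groups with equal n: n = 2·((z_{α/2} + z_β) / d)².
z_{α/2} + z_β = 1.960 + 1.645 = 3.605.
n = 2 × (3.605 / 0.78)² = 2 × 4.622² = 2 × 21.36 = 42.7.
Round up to the next whole participant.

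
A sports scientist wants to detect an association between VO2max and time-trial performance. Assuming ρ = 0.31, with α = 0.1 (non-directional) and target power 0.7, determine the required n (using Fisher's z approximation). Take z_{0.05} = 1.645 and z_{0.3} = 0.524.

n = 49

Fisher's z: C = ½·ln((1+r)/(1−r)) = ½·ln(1.8986) = 0.3205.
n = ((z_{α/2} + z_β)/C)² + 3.
(1.645 + 0.524) / 0.3205 = 2.169 / 0.3205 = 6.768.
n = 6.768² + 3 = 45.80 + 3 = 48.8.
Round up.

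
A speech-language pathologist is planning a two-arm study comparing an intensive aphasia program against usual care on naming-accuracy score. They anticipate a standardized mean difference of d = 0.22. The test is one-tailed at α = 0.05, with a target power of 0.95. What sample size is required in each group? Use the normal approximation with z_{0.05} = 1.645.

n = 448 per group

For two independent groups with equal n: n = 2·((z_{α} + z_β) / d)².
z_{α} + z_β = 1.645 + 1.645 = 3.290.
n = 2 × (3.290 / 0.22)² = 2 × 14.955² = 2 × 223.64 = 447.3.
Round up to the next whole participant.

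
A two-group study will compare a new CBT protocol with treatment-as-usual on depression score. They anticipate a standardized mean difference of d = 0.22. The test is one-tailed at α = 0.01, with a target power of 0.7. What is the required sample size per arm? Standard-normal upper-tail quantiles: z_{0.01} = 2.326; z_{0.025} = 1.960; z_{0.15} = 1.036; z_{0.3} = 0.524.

For two independent groups with equal n: n = 2·((z_{α} + z_β) / d)².
z_{α} + z_β = 2.326 + 0.524 = 2.850.
n = 2 × (2.850 / 0.22)² = 2 × 12.955² = 2 × 167.82 = 335.6.
Round up to the next whole participant.

n = 336 per group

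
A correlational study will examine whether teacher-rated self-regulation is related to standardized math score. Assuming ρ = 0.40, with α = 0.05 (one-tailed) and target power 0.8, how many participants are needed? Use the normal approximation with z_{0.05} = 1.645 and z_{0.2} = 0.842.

n = 38

Fisher's z: C = ½·ln((1+r)/(1−r)) = ½·ln(2.3333) = 0.4236.
n = ((z_{α} + z_β)/C)² + 3.
(1.645 + 0.842) / 0.4236 = 2.487 / 0.4236 = 5.871.
n = 5.871² + 3 = 34.47 + 3 = 37.5.
Round up.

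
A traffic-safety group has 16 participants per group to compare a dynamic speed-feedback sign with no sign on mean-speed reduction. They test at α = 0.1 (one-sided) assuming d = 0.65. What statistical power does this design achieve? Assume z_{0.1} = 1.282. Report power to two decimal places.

For two equal groups, power = Φ(d·√(n/2) − z_{α}).
d·√(n/2) = 0.65 × √(16/2) = 0.65 × 2.828 = 1.838.
z_β = 1.838 − 1.282 = 0.556.
Power = Φ(0.556) = 0.711.

power ≈ 0.71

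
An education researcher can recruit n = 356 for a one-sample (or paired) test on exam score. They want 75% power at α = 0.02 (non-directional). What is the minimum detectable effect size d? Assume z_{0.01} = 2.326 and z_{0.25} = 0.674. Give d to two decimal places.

For a single sample (or paired design) of n = 356: d_min = (z_{α/2} + z_β)/√n.
z-sum = 2.326 + 0.674 = 3.000.
d_min = 3.000 / √356 = 3.000 / 18.868 = 0.159.

d_min ≈ 0.16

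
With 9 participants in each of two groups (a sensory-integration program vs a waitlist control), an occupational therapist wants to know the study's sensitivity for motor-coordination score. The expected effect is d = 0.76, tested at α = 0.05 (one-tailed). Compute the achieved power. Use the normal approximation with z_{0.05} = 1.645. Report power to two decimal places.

power ≈ 0.49

For two equal groups, power = Φ(d·√(n/2) − z_{α}).
d·√(n/2) = 0.76 × √(9/2) = 0.76 × 2.121 = 1.612.
z_β = 1.612 − 1.645 = -0.033.
Power = Φ(-0.033) = 0.487.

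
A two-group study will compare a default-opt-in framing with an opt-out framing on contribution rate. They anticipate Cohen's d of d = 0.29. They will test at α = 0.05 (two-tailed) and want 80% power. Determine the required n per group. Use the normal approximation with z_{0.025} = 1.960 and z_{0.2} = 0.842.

For two independent groups with equal n: n = 2·((z_{α/2} + z_β) / d)².
z_{α/2} + z_β = 1.960 + 0.842 = 2.802.
n = 2 × (2.802 / 0.29)² = 2 × 9.662² = 2 × 93.36 = 186.7.
Round up to the next whole participant.

n = 187 per group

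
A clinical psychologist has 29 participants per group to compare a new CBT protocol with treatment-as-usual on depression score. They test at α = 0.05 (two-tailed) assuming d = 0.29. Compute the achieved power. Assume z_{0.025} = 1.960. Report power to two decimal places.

For two equal groups, power = Φ(d·√(n/2) − z_{α/2}).
d·√(n/2) = 0.29 × √(29/2) = 0.29 × 3.808 = 1.104.
z_β = 1.104 − 1.960 = -0.856.
Power = Φ(-0.856) = 0.196.

power ≈ 0.20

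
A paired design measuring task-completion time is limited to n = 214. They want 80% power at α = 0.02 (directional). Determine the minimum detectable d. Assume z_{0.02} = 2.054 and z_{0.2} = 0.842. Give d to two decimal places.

For a single sample (or paired design) of n = 214: d_min = (z_{α} + z_β)/√n.
z-sum = 2.054 + 0.842 = 2.896.
d_min = 2.896 / √214 = 2.896 / 14.629 = 0.198.

d_min ≈ 0.20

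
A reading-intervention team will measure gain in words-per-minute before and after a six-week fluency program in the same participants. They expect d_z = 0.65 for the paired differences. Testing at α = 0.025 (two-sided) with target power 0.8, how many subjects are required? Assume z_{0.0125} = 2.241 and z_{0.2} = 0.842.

n = 23 pairs

For a paired (one-sample on differences) test: n = ((z_{α/2} + z_β) / d)².
z_{α/2} + z_β = 2.241 + 0.842 = 3.083.
n = (3.083 / 0.65)² = 4.743² = 22.50.
Round up.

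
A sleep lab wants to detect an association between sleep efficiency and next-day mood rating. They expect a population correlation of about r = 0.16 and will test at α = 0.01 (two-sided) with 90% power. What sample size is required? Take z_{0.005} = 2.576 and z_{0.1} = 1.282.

Fisher's z: C = ½·ln((1+r)/(1−r)) = ½·ln(1.3810) = 0.1614.
n = ((z_{α/2} + z_β)/C)² + 3.
(2.576 + 1.282) / 0.1614 = 3.858 / 0.1614 = 23.903.
n = 23.903² + 3 = 571.37 + 3 = 574.4.
Round up.

n = 575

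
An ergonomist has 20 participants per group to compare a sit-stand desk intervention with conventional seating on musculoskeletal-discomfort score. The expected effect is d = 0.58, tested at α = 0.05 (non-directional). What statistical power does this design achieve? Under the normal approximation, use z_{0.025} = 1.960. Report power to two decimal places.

For two equal groups, power = Φ(d·√(n/2) − z_{α/2}).
d·√(n/2) = 0.58 × √(20/2) = 0.58 × 3.162 = 1.834.
z_β = 1.834 − 1.960 = -0.126.
Power = Φ(-0.126) = 0.450.

power ≈ 0.45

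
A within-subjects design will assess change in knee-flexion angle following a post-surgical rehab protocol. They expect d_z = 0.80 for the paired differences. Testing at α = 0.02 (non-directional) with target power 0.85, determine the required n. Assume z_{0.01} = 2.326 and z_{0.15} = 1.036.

n = 18 pairs

For a paired (one-sample on differences) test: n = ((z_{α/2} + z_β) / d)².
z_{α/2} + z_β = 2.326 + 1.036 = 3.362.
n = (3.362 / 0.80)² = 4.202² = 17.66.
Round up.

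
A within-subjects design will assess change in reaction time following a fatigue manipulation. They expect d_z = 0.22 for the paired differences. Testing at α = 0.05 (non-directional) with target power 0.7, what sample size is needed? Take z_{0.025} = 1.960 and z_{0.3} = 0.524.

For a paired (one-sample on differences) test: n = ((z_{α/2} + z_β) / d)².
z_{α/2} + z_β = 1.960 + 0.524 = 2.484.
n = (2.484 / 0.22)² = 11.291² = 127.48.
Round up.

n = 128 pairs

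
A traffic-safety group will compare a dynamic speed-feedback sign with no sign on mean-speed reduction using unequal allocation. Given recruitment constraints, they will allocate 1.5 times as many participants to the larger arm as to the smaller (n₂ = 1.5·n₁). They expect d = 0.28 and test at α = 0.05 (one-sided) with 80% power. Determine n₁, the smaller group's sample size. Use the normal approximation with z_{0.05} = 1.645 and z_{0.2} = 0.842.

n₁ = 132

With allocation ratio k = n₂/n₁ = 1.5, Var(x̄₁−x̄₂) = σ²(1/n₁ + 1/(k·n₁)) = σ²·(k+1)/(k·n₁).
So n₁ = (1 + 1/k)·((z_{α} + z_β)/d)² = 1.667 × (2.487/0.28)².
n₁ = 1.667 × 78.89 = 131.5.
Round up: n₁ = 132, giving n₂ = 1.5 × 132 = 198.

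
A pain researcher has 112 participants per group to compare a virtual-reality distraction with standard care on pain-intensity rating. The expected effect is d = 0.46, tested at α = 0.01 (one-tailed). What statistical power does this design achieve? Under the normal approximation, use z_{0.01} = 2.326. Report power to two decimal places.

power ≈ 0.87

For two equal groups, power = Φ(d·√(n/2) − z_{α}).
d·√(n/2) = 0.46 × √(112/2) = 0.46 × 7.483 = 3.442.
z_β = 3.442 − 2.326 = 1.116.
Power = Φ(1.116) = 0.868.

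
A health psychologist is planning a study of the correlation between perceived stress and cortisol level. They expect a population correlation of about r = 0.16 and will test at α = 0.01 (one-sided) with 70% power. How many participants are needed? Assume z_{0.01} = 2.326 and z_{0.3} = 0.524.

Fisher's z: C = ½·ln((1+r)/(1−r)) = ½·ln(1.3810) = 0.1614.
n = ((z_{α} + z_β)/C)² + 3.
(2.326 + 0.524) / 0.1614 = 2.850 / 0.1614 = 17.658.
n = 17.658² + 3 = 311.80 + 3 = 314.8.
Round up.

n = 315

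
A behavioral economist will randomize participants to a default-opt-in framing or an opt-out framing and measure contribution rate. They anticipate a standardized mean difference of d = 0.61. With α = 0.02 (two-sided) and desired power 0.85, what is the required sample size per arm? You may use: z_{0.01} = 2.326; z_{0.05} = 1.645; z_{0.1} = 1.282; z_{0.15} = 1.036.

For two independent groups with equal n: n = 2·((z_{α/2} + z_β) / d)².
z_{α/2} + z_β = 2.326 + 1.036 = 3.362.
n = 2 × (3.362 / 0.61)² = 2 × 5.511² = 2 × 30.38 = 60.8.
Round up to the next whole participant.

n = 61 per group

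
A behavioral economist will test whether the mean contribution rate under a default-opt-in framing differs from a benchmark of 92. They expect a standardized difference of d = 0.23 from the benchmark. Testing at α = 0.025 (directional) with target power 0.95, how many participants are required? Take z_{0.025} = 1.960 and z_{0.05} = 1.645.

n = 246

For a one-sample test: n = ((z_{α} + z_β) / d)².
z_{α} + z_β = 1.960 + 1.645 = 3.605.
n = (3.605 / 0.23)² = 15.674² = 245.67.
Round up.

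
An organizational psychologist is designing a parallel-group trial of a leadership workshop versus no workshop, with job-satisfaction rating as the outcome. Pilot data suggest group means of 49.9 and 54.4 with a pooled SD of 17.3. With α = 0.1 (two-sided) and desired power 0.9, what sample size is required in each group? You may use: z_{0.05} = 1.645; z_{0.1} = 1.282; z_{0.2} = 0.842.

Cohen's d = |M₁ − M₂| / SD_pooled = |49.9 − 54.4| / 17.3 = 4.5 / 17.3 = 0.260.
For two independent groups with equal n: n = 2·((z_{α/2} + z_β) / d)².
z_{α/2} + z_β = 1.645 + 1.282 = 2.927.
n = 2 × (2.927 / 0.260)² = 2 × 11.258² = 2 × 126.74 = 253.5.
Round up to the next whole participant.

n = 254 per group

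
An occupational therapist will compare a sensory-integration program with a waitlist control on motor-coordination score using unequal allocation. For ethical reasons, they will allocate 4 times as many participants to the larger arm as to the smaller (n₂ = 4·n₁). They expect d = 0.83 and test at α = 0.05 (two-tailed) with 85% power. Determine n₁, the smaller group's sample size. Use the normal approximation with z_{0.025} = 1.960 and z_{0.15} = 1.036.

With allocation ratio k = n₂/n₁ = 4, Var(x̄₁−x̄₂) = σ²(1/n₁ + 1/(k·n₁)) = σ²·(k+1)/(k·n₁).
So n₁ = (1 + 1/k)·((z_{α/2} + z_β)/d)² = 1.250 × (2.996/0.83)².
n₁ = 1.250 × 13.03 = 16.3.
Round up: n₁ = 17, giving n₂ = 4 × 17 = 68.

n₁ = 17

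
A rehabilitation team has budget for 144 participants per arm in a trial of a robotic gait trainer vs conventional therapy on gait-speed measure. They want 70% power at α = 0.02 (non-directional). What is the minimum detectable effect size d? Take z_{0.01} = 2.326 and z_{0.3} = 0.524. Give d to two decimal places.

d_min ≈ 0.34

For two independent groups of n = 144 each: d_min = (z_{α/2} + z_β)·√(2/n).
z-sum = 2.326 + 0.524 = 2.850.
d_min = 2.850 × √(2/144) = 2.850 × 0.1179 = 0.336.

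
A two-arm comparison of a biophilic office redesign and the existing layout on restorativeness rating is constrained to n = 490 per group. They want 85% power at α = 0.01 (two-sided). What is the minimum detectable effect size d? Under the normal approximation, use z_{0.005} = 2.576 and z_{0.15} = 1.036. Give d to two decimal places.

For two independent groups of n = 490 each: d_min = (z_{α/2} + z_β)·√(2/n).
z-sum = 2.576 + 1.036 = 3.612.
d_min = 3.612 × √(2/490) = 3.612 × 0.0639 = 0.231.

d_min ≈ 0.23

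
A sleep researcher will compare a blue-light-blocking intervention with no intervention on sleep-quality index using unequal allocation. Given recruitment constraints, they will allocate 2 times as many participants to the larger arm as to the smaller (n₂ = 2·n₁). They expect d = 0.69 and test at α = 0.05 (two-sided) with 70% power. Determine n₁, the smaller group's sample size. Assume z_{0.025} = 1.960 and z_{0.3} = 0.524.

n₁ = 20

With allocation ratio k = n₂/n₁ = 2, Var(x̄₁−x̄₂) = σ²(1/n₁ + 1/(k·n₁)) = σ²·(k+1)/(k·n₁).
So n₁ = (1 + 1/k)·((z_{α/2} + z_β)/d)² = 1.500 × (2.484/0.69)².
n₁ = 1.500 × 12.96 = 19.4.
Round up: n₁ = 20, giving n₂ = 2 × 20 = 40.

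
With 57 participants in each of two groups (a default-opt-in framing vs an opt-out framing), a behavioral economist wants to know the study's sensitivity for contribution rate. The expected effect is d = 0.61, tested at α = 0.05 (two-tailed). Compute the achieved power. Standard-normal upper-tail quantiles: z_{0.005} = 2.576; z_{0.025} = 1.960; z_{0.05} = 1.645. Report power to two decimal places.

power ≈ 0.90

For two equal groups, power = Φ(d·√(n/2) − z_{α/2}).
d·√(n/2) = 0.61 × √(57/2) = 0.61 × 5.339 = 3.257.
z_β = 3.257 − 1.960 = 1.297.
Power = Φ(1.297) = 0.903.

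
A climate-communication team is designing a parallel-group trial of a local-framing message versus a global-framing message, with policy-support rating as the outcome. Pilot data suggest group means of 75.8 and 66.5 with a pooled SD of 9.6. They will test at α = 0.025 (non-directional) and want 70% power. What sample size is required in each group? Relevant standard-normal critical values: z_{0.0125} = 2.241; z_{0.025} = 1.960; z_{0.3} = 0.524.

n = 17 per group

Cohen's d = |M₁ − M₂| / SD_pooled = |75.8 − 66.5| / 9.6 = 9.3 / 9.6 = 0.969.
For two independent groups with equal n: n = 2·((z_{α/2} + z_β) / d)².
z_{α/2} + z_β = 2.241 + 0.524 = 2.765.
n = 2 × (2.765 / 0.969)² = 2 × 2.853² = 2 × 8.14 = 16.3.
Round up to the next whole participant.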